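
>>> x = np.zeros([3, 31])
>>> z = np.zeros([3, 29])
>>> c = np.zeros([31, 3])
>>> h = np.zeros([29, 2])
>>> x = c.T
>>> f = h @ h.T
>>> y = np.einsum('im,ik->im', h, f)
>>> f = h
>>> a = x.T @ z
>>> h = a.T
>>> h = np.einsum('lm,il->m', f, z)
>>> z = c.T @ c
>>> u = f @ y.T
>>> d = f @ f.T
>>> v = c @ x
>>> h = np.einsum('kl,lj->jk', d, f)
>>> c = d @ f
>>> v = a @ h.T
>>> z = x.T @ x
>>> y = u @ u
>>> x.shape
(3, 31)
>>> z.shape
(31, 31)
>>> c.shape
(29, 2)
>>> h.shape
(2, 29)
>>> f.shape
(29, 2)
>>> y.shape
(29, 29)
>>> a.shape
(31, 29)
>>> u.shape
(29, 29)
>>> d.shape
(29, 29)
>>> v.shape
(31, 2)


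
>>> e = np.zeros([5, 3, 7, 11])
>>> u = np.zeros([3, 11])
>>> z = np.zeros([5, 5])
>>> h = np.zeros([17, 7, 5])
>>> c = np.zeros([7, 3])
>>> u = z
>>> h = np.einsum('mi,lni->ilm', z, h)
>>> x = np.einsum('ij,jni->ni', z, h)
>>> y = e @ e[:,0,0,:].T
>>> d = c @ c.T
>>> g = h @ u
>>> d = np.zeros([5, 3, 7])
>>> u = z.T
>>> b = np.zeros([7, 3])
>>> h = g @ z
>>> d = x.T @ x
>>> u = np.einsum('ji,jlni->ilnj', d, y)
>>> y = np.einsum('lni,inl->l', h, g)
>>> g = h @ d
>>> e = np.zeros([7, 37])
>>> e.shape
(7, 37)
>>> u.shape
(5, 3, 7, 5)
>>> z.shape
(5, 5)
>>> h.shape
(5, 17, 5)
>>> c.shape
(7, 3)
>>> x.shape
(17, 5)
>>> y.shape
(5,)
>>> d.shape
(5, 5)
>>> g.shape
(5, 17, 5)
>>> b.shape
(7, 3)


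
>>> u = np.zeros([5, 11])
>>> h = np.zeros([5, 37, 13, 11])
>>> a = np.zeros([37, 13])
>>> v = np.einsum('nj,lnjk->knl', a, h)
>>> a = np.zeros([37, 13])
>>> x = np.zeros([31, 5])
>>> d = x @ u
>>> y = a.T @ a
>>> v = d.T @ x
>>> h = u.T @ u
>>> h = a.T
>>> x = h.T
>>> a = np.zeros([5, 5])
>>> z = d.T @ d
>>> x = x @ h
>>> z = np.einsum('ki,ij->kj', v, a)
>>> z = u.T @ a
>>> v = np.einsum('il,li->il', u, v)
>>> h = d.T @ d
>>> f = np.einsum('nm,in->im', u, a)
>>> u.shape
(5, 11)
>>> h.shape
(11, 11)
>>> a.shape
(5, 5)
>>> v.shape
(5, 11)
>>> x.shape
(37, 37)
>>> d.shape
(31, 11)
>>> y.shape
(13, 13)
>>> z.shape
(11, 5)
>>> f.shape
(5, 11)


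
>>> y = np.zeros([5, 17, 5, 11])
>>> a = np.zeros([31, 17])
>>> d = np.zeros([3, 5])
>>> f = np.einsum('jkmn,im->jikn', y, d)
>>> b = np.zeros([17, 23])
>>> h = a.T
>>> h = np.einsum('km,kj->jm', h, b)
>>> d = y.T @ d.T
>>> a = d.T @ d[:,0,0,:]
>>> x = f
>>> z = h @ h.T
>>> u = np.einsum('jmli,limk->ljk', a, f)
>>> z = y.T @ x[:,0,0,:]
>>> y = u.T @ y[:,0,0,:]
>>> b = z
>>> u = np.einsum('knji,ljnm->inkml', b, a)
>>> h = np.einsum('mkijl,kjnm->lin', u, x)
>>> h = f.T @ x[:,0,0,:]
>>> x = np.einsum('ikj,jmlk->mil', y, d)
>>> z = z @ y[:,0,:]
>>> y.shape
(11, 3, 11)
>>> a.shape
(3, 17, 5, 3)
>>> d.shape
(11, 5, 17, 3)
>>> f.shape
(5, 3, 17, 11)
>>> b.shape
(11, 5, 17, 11)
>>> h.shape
(11, 17, 3, 11)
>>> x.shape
(5, 11, 17)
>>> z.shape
(11, 5, 17, 11)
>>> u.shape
(11, 5, 11, 3, 3)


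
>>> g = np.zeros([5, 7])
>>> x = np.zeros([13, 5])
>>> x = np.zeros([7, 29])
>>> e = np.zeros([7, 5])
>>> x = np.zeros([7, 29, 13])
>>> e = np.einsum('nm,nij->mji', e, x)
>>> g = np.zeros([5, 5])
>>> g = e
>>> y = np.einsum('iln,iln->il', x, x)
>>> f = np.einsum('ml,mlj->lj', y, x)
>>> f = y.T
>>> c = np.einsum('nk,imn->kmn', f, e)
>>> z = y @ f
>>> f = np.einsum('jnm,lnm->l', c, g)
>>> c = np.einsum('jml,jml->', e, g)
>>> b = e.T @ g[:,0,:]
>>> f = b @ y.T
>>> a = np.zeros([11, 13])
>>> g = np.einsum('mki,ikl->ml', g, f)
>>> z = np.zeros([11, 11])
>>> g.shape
(5, 7)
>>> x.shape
(7, 29, 13)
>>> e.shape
(5, 13, 29)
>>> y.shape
(7, 29)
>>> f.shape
(29, 13, 7)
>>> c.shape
()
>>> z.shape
(11, 11)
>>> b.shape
(29, 13, 29)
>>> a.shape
(11, 13)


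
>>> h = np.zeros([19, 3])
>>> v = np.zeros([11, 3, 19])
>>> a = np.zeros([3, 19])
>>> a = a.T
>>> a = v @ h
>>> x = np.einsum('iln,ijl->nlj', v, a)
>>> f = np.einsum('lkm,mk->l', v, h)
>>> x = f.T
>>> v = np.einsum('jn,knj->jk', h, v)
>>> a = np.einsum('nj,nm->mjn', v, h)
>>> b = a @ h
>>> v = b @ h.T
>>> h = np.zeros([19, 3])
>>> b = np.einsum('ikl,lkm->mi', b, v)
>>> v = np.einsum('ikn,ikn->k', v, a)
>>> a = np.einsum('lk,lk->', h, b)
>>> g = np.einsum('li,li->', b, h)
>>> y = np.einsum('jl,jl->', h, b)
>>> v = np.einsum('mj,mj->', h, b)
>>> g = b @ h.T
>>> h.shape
(19, 3)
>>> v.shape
()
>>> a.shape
()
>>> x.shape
(11,)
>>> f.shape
(11,)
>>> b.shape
(19, 3)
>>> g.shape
(19, 19)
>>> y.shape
()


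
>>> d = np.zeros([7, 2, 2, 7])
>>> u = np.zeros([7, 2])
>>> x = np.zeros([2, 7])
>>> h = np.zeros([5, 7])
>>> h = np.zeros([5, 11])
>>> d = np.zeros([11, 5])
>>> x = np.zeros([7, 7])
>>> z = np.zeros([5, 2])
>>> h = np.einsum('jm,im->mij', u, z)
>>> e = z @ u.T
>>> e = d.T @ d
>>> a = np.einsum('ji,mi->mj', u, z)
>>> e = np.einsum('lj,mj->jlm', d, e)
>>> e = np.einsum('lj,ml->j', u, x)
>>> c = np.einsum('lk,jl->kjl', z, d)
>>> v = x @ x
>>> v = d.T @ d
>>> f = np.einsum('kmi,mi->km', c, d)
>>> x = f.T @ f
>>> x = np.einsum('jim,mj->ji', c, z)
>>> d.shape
(11, 5)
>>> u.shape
(7, 2)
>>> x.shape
(2, 11)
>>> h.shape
(2, 5, 7)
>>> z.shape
(5, 2)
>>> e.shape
(2,)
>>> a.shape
(5, 7)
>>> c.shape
(2, 11, 5)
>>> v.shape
(5, 5)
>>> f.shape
(2, 11)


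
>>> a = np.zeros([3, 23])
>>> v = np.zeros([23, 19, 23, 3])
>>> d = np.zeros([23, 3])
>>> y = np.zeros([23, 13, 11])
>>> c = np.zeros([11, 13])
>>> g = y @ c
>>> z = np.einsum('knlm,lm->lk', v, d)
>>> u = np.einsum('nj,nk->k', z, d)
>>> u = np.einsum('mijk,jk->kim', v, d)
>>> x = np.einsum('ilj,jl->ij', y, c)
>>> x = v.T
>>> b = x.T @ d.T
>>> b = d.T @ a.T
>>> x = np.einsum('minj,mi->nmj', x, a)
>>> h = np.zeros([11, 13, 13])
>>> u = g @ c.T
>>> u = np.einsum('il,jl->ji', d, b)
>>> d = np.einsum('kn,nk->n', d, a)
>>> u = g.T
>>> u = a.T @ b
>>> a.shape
(3, 23)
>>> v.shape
(23, 19, 23, 3)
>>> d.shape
(3,)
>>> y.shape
(23, 13, 11)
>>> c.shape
(11, 13)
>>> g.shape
(23, 13, 13)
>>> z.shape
(23, 23)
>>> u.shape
(23, 3)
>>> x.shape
(19, 3, 23)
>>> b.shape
(3, 3)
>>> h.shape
(11, 13, 13)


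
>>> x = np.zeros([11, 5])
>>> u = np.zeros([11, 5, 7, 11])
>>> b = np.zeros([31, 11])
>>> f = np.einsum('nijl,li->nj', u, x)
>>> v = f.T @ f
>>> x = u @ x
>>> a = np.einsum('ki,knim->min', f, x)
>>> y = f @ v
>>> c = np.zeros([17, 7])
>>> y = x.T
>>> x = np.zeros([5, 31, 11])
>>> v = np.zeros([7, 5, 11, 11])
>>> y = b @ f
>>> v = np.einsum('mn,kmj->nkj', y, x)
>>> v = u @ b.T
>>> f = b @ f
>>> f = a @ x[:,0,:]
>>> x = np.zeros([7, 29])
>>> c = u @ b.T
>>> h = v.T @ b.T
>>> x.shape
(7, 29)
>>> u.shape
(11, 5, 7, 11)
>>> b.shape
(31, 11)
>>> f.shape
(5, 7, 11)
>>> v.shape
(11, 5, 7, 31)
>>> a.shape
(5, 7, 5)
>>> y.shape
(31, 7)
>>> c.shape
(11, 5, 7, 31)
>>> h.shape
(31, 7, 5, 31)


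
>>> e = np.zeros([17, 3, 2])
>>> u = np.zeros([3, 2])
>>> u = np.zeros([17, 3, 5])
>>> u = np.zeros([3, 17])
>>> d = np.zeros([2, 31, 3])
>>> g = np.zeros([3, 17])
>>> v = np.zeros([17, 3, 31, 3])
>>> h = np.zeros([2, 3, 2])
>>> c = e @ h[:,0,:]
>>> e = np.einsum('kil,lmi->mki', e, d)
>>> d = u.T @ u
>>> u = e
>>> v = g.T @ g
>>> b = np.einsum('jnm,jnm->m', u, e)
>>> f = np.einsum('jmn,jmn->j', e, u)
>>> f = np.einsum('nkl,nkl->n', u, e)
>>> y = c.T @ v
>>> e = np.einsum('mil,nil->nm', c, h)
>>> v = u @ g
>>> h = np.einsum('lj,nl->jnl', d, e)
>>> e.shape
(2, 17)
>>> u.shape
(31, 17, 3)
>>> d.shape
(17, 17)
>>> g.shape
(3, 17)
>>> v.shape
(31, 17, 17)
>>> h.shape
(17, 2, 17)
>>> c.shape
(17, 3, 2)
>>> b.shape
(3,)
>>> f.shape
(31,)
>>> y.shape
(2, 3, 17)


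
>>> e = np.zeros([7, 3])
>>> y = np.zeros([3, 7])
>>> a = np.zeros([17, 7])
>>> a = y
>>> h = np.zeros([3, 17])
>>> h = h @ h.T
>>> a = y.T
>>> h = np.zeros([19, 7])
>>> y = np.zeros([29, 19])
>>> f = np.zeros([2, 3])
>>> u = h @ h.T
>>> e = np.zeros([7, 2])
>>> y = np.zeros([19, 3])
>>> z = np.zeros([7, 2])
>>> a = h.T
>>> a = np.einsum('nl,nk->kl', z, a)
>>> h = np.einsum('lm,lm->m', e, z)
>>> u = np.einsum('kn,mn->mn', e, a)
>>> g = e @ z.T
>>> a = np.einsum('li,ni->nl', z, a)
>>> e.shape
(7, 2)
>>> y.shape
(19, 3)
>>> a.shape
(19, 7)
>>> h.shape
(2,)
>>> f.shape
(2, 3)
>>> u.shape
(19, 2)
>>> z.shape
(7, 2)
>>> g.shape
(7, 7)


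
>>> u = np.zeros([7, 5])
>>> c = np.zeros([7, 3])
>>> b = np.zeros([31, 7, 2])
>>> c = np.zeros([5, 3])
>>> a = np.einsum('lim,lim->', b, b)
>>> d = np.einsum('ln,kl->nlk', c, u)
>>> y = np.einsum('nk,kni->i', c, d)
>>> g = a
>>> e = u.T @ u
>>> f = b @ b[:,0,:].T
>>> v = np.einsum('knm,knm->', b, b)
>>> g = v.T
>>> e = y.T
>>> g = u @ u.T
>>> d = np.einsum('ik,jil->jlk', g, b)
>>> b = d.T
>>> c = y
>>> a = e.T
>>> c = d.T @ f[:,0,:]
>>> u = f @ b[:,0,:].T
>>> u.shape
(31, 7, 7)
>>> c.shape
(7, 2, 31)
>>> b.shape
(7, 2, 31)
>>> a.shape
(7,)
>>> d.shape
(31, 2, 7)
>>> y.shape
(7,)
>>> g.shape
(7, 7)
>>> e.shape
(7,)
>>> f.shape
(31, 7, 31)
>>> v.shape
()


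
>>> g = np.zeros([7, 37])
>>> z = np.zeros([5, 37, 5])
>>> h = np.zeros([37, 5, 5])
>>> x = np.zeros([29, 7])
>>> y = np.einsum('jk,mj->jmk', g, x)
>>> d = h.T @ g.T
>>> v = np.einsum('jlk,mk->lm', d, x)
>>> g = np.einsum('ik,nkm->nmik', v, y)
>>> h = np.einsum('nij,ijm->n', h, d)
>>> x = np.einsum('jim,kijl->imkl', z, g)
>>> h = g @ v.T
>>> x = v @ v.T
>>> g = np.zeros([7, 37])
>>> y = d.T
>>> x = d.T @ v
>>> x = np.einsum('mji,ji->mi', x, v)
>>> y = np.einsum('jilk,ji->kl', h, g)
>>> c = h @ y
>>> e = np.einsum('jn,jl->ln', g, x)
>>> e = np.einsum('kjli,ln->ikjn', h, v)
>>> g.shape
(7, 37)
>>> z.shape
(5, 37, 5)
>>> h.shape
(7, 37, 5, 5)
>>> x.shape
(7, 29)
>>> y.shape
(5, 5)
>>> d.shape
(5, 5, 7)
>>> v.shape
(5, 29)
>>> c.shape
(7, 37, 5, 5)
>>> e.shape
(5, 7, 37, 29)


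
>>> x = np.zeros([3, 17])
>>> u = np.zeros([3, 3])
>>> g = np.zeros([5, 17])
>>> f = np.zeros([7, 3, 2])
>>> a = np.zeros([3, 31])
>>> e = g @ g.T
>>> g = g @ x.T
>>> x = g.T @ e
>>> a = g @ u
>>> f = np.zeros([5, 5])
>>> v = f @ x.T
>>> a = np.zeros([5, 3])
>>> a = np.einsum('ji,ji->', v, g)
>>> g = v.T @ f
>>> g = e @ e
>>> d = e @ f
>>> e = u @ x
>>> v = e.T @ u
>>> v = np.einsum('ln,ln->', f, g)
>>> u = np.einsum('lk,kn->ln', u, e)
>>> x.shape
(3, 5)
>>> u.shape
(3, 5)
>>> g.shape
(5, 5)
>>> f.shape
(5, 5)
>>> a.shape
()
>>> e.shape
(3, 5)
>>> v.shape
()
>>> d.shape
(5, 5)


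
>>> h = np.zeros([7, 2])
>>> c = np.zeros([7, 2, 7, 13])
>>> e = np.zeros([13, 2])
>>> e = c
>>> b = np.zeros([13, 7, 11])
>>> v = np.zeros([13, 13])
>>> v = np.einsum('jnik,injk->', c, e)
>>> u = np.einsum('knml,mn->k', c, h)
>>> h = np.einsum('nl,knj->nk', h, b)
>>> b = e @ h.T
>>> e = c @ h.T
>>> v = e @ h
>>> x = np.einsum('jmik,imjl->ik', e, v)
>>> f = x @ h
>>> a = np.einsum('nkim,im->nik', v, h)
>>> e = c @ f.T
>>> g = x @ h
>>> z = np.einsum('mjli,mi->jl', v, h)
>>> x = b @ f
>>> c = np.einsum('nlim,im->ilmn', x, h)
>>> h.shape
(7, 13)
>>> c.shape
(7, 2, 13, 7)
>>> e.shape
(7, 2, 7, 7)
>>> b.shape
(7, 2, 7, 7)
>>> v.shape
(7, 2, 7, 13)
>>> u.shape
(7,)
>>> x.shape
(7, 2, 7, 13)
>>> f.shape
(7, 13)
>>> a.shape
(7, 7, 2)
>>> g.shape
(7, 13)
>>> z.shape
(2, 7)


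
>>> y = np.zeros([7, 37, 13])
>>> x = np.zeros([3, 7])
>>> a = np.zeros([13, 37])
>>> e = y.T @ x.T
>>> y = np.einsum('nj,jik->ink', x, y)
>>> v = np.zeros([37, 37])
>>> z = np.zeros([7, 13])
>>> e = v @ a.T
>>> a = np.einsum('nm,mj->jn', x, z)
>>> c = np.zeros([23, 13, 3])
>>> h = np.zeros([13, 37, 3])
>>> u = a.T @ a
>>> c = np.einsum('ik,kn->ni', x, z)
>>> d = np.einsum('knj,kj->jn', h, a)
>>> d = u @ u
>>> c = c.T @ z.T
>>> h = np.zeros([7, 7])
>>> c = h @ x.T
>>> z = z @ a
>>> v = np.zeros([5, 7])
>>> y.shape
(37, 3, 13)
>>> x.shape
(3, 7)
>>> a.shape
(13, 3)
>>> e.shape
(37, 13)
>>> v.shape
(5, 7)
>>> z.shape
(7, 3)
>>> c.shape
(7, 3)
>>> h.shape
(7, 7)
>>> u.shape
(3, 3)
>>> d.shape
(3, 3)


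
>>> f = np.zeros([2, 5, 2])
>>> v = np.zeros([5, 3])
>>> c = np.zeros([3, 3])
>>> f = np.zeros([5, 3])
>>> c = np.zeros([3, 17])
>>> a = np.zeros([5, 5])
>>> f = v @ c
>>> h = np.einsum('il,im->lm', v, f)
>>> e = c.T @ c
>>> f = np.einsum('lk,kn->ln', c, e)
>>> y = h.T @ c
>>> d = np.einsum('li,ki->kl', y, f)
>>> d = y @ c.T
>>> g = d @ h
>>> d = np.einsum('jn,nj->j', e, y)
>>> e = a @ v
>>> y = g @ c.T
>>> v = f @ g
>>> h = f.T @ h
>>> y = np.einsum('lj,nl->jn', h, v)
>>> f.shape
(3, 17)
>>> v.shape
(3, 17)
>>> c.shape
(3, 17)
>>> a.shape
(5, 5)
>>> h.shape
(17, 17)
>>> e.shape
(5, 3)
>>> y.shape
(17, 3)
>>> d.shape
(17,)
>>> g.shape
(17, 17)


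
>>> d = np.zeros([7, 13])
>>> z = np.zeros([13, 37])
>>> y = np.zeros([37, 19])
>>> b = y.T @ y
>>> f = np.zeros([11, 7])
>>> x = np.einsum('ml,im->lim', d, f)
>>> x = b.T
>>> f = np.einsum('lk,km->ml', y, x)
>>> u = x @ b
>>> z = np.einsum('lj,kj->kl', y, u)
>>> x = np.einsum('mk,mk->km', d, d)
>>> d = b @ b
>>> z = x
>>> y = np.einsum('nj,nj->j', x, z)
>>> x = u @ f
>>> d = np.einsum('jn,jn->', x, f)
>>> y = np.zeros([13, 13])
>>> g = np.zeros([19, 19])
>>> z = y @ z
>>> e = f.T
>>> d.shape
()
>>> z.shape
(13, 7)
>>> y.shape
(13, 13)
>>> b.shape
(19, 19)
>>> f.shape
(19, 37)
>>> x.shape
(19, 37)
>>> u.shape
(19, 19)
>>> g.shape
(19, 19)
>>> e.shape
(37, 19)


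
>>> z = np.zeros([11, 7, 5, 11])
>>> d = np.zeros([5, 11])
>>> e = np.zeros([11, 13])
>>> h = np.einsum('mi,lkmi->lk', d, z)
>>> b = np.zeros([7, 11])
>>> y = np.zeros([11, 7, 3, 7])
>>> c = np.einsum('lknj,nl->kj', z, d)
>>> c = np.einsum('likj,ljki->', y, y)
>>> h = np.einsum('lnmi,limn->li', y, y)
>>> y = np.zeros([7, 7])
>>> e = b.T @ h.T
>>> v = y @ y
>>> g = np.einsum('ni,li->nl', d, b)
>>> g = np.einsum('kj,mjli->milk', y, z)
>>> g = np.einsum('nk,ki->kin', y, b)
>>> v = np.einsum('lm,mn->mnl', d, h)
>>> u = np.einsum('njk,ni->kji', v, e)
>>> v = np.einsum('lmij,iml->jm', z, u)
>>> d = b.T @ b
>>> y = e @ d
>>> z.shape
(11, 7, 5, 11)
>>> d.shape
(11, 11)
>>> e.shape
(11, 11)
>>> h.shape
(11, 7)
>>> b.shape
(7, 11)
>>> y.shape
(11, 11)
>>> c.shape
()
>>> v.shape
(11, 7)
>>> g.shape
(7, 11, 7)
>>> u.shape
(5, 7, 11)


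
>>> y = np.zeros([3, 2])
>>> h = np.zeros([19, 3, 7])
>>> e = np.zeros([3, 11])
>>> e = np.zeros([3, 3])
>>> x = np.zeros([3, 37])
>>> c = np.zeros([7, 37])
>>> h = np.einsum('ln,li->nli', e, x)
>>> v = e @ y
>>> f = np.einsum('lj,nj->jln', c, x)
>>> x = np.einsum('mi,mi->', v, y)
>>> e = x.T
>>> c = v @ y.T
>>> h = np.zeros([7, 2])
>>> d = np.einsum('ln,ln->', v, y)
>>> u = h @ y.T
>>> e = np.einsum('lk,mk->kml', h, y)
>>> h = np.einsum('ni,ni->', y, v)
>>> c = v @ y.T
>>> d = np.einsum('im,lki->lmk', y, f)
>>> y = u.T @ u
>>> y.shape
(3, 3)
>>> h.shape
()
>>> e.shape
(2, 3, 7)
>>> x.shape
()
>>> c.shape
(3, 3)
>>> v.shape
(3, 2)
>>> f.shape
(37, 7, 3)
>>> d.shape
(37, 2, 7)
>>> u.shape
(7, 3)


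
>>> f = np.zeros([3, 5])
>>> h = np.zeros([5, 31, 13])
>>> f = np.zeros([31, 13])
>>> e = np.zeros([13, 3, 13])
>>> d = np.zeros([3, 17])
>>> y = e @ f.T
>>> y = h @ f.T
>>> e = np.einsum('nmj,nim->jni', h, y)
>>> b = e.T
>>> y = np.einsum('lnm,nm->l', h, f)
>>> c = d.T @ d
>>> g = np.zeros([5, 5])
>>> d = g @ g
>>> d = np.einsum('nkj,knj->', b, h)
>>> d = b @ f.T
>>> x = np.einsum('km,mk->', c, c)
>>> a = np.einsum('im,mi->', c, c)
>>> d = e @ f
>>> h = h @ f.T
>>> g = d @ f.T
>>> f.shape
(31, 13)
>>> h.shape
(5, 31, 31)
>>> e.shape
(13, 5, 31)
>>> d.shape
(13, 5, 13)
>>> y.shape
(5,)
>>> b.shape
(31, 5, 13)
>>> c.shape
(17, 17)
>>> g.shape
(13, 5, 31)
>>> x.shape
()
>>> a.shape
()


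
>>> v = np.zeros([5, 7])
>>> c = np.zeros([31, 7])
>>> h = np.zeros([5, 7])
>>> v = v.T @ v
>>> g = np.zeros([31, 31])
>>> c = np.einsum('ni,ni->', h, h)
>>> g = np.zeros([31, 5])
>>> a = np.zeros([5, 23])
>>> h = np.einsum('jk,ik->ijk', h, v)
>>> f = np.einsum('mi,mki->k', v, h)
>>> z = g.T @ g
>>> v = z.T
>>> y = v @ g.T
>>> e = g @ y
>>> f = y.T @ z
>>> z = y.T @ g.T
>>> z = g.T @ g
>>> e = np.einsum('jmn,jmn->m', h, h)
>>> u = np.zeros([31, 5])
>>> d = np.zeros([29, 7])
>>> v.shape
(5, 5)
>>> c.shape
()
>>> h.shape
(7, 5, 7)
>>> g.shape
(31, 5)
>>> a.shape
(5, 23)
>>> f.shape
(31, 5)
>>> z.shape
(5, 5)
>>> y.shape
(5, 31)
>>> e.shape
(5,)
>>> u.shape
(31, 5)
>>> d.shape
(29, 7)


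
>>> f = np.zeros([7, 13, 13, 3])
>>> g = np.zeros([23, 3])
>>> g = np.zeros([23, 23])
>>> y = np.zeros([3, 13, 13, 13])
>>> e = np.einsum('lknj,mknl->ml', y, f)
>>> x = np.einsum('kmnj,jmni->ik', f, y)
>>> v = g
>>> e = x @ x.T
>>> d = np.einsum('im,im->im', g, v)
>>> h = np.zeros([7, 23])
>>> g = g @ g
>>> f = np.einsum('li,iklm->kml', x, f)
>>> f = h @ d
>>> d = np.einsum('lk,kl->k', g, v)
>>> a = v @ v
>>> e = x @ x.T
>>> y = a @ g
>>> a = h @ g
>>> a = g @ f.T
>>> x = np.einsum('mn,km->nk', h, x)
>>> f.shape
(7, 23)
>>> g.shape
(23, 23)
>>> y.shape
(23, 23)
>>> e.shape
(13, 13)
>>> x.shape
(23, 13)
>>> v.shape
(23, 23)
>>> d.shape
(23,)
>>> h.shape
(7, 23)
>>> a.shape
(23, 7)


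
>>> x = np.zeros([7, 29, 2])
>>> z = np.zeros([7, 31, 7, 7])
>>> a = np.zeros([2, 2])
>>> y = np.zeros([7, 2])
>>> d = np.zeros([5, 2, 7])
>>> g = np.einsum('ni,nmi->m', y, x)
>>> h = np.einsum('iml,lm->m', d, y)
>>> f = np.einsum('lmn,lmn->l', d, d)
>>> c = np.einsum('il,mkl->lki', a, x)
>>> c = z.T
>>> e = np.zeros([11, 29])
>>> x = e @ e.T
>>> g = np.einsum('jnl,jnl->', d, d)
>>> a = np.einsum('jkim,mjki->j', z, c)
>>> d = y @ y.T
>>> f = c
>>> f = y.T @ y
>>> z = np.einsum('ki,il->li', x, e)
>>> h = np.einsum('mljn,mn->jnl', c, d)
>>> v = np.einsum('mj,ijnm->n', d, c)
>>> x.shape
(11, 11)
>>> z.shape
(29, 11)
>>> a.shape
(7,)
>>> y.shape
(7, 2)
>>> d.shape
(7, 7)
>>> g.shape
()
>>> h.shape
(31, 7, 7)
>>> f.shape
(2, 2)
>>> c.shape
(7, 7, 31, 7)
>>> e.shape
(11, 29)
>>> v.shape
(31,)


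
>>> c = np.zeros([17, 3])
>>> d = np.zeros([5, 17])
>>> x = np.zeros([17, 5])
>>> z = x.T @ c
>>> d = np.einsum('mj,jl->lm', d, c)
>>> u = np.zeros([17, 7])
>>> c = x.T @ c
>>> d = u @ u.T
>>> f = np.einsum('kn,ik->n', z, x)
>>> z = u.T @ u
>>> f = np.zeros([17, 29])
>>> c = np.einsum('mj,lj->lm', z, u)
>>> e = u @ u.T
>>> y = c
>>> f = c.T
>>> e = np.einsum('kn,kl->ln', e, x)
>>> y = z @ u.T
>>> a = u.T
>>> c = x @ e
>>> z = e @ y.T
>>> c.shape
(17, 17)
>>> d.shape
(17, 17)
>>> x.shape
(17, 5)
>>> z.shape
(5, 7)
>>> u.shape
(17, 7)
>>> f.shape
(7, 17)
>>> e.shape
(5, 17)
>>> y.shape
(7, 17)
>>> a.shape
(7, 17)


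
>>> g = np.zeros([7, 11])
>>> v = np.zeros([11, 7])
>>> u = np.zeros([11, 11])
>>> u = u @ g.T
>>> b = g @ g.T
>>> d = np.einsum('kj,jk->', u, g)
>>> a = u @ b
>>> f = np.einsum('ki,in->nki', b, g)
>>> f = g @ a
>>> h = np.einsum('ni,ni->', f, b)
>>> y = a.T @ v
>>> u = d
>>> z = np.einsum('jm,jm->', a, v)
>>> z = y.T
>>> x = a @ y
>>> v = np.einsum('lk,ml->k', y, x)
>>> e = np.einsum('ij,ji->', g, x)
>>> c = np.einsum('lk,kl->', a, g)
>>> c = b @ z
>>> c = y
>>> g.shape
(7, 11)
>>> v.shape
(7,)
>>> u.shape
()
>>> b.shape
(7, 7)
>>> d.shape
()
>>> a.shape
(11, 7)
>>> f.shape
(7, 7)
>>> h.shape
()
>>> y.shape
(7, 7)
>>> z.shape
(7, 7)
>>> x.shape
(11, 7)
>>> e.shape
()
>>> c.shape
(7, 7)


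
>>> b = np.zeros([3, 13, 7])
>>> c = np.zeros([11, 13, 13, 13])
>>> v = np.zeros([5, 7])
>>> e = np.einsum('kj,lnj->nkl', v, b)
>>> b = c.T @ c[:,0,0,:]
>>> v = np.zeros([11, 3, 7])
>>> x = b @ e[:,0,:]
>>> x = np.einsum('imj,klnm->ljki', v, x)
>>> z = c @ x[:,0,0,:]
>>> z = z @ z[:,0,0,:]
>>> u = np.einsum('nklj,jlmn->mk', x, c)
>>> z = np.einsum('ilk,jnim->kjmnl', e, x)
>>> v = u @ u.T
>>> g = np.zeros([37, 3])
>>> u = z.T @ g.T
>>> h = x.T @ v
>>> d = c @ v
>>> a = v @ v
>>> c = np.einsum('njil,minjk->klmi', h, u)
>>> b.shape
(13, 13, 13, 13)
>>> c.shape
(37, 13, 5, 7)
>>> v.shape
(13, 13)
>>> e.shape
(13, 5, 3)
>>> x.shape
(13, 7, 13, 11)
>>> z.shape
(3, 13, 11, 7, 5)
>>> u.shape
(5, 7, 11, 13, 37)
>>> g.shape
(37, 3)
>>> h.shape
(11, 13, 7, 13)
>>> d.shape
(11, 13, 13, 13)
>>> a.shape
(13, 13)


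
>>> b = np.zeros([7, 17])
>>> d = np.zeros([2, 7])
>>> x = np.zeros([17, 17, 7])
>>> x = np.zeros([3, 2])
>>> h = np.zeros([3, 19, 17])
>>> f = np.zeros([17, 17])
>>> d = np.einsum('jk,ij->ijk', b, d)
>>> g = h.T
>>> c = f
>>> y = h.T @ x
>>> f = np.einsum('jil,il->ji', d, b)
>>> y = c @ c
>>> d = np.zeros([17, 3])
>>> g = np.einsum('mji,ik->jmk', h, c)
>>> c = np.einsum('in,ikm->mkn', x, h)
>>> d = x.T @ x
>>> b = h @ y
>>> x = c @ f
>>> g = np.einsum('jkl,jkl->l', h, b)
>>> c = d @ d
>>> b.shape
(3, 19, 17)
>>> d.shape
(2, 2)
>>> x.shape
(17, 19, 7)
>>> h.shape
(3, 19, 17)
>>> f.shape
(2, 7)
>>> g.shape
(17,)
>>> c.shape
(2, 2)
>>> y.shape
(17, 17)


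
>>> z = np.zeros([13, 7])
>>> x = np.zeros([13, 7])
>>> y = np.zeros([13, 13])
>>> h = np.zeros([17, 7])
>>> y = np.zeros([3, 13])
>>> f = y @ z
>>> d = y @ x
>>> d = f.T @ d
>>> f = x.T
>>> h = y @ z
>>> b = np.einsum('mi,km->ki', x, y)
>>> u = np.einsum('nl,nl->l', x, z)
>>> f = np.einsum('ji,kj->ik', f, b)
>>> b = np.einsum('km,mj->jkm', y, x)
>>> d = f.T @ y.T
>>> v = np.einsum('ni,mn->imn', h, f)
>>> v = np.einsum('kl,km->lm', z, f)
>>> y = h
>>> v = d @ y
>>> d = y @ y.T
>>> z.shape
(13, 7)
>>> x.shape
(13, 7)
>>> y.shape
(3, 7)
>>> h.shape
(3, 7)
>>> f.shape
(13, 3)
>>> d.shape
(3, 3)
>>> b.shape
(7, 3, 13)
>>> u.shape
(7,)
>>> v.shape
(3, 7)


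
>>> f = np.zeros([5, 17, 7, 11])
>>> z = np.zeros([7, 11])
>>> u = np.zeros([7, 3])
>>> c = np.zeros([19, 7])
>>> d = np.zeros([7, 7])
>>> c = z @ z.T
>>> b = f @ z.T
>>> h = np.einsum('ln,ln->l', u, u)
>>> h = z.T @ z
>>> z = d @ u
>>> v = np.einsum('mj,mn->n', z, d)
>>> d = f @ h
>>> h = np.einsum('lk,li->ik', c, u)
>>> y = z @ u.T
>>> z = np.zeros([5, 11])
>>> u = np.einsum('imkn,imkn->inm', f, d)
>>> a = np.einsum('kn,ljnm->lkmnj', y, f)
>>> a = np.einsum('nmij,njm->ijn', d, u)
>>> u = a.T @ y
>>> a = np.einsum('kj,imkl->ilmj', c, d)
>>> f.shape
(5, 17, 7, 11)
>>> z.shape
(5, 11)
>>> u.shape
(5, 11, 7)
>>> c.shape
(7, 7)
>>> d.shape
(5, 17, 7, 11)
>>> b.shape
(5, 17, 7, 7)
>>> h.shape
(3, 7)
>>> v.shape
(7,)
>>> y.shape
(7, 7)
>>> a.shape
(5, 11, 17, 7)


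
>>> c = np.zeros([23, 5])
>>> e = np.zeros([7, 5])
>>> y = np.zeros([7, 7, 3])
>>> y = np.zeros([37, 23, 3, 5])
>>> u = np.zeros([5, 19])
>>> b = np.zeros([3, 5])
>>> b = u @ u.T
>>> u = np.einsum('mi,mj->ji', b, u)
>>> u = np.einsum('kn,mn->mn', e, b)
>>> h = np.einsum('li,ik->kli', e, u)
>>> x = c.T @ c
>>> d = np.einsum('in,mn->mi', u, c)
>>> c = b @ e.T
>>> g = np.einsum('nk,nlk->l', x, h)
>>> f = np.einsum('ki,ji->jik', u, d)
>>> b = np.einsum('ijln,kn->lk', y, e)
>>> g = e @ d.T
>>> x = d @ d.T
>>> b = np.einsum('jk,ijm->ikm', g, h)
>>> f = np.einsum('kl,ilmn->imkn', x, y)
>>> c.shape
(5, 7)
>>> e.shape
(7, 5)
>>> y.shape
(37, 23, 3, 5)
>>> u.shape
(5, 5)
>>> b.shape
(5, 23, 5)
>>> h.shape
(5, 7, 5)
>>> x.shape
(23, 23)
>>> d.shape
(23, 5)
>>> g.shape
(7, 23)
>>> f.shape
(37, 3, 23, 5)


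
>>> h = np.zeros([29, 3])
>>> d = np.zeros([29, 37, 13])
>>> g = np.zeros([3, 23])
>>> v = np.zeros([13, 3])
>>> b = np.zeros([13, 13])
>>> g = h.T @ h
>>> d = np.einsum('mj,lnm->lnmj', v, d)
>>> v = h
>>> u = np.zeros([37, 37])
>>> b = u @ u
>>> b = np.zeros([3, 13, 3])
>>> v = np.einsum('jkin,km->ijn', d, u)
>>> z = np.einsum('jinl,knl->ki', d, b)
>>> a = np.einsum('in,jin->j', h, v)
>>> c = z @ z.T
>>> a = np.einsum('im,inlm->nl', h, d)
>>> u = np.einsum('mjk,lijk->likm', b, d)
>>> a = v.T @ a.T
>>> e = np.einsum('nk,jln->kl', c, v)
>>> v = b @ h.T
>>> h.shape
(29, 3)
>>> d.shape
(29, 37, 13, 3)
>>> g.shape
(3, 3)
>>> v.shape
(3, 13, 29)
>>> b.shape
(3, 13, 3)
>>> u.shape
(29, 37, 3, 3)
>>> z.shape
(3, 37)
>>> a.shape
(3, 29, 37)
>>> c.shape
(3, 3)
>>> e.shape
(3, 29)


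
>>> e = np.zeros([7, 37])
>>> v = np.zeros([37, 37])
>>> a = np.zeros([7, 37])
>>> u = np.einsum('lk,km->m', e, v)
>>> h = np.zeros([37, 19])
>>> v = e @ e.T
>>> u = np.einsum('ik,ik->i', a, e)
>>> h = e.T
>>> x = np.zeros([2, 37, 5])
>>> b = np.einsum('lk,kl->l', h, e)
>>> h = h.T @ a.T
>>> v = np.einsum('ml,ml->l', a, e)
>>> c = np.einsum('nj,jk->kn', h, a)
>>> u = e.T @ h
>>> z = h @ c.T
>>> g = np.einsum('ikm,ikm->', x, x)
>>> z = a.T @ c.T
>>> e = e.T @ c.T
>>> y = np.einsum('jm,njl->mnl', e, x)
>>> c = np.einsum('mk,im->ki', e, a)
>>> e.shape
(37, 37)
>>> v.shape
(37,)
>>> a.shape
(7, 37)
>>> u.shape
(37, 7)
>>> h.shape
(7, 7)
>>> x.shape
(2, 37, 5)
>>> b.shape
(37,)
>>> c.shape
(37, 7)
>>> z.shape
(37, 37)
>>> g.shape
()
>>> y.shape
(37, 2, 5)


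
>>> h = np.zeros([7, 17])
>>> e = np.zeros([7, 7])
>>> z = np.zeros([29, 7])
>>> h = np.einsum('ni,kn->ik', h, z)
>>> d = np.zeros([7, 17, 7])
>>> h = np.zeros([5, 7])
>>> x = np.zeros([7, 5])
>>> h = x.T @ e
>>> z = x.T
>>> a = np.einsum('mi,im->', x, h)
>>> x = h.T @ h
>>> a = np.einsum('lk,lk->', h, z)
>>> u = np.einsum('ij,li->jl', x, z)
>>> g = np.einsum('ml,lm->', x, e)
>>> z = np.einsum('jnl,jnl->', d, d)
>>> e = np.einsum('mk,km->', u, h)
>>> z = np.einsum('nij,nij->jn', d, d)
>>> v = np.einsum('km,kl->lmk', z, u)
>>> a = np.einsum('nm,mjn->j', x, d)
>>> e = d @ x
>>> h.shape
(5, 7)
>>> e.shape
(7, 17, 7)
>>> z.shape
(7, 7)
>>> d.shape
(7, 17, 7)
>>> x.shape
(7, 7)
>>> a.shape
(17,)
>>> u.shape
(7, 5)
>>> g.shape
()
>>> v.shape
(5, 7, 7)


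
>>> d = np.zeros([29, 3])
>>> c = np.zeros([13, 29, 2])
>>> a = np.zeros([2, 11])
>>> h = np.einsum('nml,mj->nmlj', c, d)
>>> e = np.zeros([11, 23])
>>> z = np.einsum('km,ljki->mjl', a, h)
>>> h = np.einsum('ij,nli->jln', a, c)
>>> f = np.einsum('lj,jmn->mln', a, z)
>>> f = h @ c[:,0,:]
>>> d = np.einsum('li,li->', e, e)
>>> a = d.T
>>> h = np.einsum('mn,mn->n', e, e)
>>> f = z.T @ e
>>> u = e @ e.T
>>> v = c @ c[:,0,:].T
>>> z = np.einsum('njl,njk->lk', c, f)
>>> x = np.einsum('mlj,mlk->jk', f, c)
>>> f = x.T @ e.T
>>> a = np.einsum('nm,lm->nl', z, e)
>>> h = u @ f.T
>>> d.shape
()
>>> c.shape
(13, 29, 2)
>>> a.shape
(2, 11)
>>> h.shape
(11, 2)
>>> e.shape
(11, 23)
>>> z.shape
(2, 23)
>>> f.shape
(2, 11)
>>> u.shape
(11, 11)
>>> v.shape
(13, 29, 13)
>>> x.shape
(23, 2)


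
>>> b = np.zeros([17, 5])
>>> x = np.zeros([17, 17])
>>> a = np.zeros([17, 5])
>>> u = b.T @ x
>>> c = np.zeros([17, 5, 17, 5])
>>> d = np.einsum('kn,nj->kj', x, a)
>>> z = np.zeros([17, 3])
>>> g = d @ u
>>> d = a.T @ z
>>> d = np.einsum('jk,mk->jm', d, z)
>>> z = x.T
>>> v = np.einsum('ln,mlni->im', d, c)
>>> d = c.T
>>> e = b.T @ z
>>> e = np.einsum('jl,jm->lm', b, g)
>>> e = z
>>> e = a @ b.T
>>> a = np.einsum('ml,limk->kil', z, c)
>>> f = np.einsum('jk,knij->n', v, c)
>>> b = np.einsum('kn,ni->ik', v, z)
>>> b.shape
(17, 5)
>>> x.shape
(17, 17)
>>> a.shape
(5, 5, 17)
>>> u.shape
(5, 17)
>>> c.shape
(17, 5, 17, 5)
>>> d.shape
(5, 17, 5, 17)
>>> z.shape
(17, 17)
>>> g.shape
(17, 17)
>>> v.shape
(5, 17)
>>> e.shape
(17, 17)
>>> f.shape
(5,)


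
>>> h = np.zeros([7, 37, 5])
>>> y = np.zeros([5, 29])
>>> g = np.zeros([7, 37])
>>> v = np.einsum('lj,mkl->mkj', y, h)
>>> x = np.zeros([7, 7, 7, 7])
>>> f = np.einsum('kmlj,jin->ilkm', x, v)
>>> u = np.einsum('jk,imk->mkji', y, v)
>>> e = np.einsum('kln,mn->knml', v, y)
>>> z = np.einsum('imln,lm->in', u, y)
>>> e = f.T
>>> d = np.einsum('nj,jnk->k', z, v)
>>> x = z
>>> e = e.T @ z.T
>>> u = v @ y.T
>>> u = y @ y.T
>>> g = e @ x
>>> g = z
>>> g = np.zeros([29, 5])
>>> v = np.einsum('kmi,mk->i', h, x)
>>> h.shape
(7, 37, 5)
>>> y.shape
(5, 29)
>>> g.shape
(29, 5)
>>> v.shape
(5,)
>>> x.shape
(37, 7)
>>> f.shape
(37, 7, 7, 7)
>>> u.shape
(5, 5)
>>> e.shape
(37, 7, 7, 37)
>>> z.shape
(37, 7)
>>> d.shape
(29,)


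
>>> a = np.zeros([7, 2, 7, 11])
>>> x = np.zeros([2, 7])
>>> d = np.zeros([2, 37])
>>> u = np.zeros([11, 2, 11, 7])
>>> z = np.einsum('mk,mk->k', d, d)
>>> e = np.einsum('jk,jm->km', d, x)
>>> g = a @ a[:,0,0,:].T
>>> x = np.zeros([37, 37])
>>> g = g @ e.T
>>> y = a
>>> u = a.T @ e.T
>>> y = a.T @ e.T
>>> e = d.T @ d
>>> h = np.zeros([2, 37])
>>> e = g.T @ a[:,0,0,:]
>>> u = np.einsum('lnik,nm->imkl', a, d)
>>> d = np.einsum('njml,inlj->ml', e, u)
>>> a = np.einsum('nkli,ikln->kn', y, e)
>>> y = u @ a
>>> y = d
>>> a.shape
(7, 11)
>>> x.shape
(37, 37)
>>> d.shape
(2, 11)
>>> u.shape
(7, 37, 11, 7)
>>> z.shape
(37,)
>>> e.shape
(37, 7, 2, 11)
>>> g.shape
(7, 2, 7, 37)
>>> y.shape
(2, 11)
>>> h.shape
(2, 37)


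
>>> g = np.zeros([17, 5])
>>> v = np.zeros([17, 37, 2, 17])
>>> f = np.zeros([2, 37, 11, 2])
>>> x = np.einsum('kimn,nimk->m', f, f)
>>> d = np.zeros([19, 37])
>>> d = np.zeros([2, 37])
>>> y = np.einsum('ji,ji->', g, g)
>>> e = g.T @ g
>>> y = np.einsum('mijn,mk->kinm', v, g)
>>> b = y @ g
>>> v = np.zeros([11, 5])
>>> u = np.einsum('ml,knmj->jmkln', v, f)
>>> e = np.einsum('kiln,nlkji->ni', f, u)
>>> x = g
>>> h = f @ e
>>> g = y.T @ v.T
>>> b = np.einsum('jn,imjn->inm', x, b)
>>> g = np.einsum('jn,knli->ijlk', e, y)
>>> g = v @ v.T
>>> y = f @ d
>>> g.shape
(11, 11)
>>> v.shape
(11, 5)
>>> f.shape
(2, 37, 11, 2)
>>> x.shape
(17, 5)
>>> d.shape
(2, 37)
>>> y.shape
(2, 37, 11, 37)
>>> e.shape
(2, 37)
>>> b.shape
(5, 5, 37)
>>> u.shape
(2, 11, 2, 5, 37)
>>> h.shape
(2, 37, 11, 37)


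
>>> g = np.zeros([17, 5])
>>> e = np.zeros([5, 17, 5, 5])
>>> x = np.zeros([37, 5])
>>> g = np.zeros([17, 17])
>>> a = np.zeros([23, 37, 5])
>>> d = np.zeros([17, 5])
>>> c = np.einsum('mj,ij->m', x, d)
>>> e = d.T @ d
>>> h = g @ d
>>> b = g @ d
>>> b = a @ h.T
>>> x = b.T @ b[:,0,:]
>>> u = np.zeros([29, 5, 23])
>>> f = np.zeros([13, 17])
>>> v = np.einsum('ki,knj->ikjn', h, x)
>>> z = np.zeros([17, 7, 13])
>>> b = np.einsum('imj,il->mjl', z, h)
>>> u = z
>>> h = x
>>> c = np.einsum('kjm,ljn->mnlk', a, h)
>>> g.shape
(17, 17)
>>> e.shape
(5, 5)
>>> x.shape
(17, 37, 17)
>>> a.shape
(23, 37, 5)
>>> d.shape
(17, 5)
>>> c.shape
(5, 17, 17, 23)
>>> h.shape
(17, 37, 17)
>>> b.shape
(7, 13, 5)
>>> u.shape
(17, 7, 13)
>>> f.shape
(13, 17)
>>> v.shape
(5, 17, 17, 37)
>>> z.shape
(17, 7, 13)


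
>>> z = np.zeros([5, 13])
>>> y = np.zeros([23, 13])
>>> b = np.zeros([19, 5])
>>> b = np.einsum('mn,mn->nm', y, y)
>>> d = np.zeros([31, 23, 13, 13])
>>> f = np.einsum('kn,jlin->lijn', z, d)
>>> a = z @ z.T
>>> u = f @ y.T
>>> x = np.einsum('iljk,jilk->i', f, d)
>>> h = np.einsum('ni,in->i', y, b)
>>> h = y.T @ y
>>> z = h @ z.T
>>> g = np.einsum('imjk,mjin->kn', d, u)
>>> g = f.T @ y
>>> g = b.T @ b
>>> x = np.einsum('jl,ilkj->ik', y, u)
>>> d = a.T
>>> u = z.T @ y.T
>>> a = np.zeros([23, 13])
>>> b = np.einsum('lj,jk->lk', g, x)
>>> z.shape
(13, 5)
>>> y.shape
(23, 13)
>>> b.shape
(23, 31)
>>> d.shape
(5, 5)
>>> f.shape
(23, 13, 31, 13)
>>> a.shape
(23, 13)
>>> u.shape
(5, 23)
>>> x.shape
(23, 31)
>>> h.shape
(13, 13)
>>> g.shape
(23, 23)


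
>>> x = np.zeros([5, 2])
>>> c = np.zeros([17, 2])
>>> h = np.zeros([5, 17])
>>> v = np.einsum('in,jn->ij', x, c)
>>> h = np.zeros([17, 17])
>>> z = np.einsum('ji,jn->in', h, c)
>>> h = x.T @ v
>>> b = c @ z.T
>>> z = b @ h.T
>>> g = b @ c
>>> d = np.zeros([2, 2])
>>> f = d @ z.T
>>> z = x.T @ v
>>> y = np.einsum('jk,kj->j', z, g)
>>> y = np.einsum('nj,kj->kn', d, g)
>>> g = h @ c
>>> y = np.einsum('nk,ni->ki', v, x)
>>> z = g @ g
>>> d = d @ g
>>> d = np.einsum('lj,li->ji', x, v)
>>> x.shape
(5, 2)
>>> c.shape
(17, 2)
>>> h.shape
(2, 17)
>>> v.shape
(5, 17)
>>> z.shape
(2, 2)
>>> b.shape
(17, 17)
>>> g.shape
(2, 2)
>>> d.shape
(2, 17)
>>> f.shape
(2, 17)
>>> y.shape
(17, 2)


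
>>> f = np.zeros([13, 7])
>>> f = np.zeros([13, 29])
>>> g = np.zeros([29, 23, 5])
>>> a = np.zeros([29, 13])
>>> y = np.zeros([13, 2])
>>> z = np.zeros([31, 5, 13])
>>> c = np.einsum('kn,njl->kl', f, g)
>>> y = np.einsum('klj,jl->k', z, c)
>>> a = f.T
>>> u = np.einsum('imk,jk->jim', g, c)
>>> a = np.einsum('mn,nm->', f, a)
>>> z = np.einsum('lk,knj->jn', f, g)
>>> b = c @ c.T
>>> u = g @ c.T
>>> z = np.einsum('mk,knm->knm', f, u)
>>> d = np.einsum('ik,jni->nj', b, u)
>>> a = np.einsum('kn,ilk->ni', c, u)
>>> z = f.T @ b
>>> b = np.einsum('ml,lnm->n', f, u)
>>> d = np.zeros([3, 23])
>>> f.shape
(13, 29)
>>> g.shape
(29, 23, 5)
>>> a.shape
(5, 29)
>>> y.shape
(31,)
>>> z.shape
(29, 13)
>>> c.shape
(13, 5)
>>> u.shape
(29, 23, 13)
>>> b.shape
(23,)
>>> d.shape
(3, 23)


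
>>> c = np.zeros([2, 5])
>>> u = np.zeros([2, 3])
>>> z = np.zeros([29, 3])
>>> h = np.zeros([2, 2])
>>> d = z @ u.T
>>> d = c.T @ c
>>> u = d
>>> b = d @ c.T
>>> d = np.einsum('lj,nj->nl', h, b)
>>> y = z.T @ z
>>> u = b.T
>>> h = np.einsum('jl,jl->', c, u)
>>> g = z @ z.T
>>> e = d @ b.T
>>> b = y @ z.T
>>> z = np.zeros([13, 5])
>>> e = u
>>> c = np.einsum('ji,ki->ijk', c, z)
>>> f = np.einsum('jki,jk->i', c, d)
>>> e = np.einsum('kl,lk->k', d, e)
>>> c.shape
(5, 2, 13)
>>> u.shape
(2, 5)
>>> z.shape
(13, 5)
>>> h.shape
()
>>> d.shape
(5, 2)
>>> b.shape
(3, 29)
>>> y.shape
(3, 3)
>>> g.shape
(29, 29)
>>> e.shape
(5,)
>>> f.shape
(13,)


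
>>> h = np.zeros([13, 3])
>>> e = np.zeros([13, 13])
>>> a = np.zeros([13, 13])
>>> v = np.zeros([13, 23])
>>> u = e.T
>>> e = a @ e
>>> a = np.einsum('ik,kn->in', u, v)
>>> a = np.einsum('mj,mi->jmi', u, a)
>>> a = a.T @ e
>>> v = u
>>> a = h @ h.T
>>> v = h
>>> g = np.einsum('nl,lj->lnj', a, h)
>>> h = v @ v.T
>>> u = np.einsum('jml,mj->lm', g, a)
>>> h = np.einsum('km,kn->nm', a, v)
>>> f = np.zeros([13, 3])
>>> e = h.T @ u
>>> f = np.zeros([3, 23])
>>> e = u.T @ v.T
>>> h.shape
(3, 13)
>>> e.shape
(13, 13)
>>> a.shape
(13, 13)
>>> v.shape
(13, 3)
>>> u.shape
(3, 13)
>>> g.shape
(13, 13, 3)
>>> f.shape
(3, 23)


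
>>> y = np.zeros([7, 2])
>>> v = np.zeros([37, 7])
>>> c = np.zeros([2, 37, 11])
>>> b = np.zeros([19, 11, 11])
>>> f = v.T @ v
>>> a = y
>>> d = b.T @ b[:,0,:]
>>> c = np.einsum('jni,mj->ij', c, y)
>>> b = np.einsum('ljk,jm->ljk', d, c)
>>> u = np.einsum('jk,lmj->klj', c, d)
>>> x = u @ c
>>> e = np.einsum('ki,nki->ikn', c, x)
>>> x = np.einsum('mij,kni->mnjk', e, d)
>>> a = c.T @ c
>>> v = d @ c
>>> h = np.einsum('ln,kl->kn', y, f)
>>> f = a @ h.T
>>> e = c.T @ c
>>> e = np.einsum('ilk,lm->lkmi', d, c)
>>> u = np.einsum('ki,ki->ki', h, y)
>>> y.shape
(7, 2)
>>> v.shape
(11, 11, 2)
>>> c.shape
(11, 2)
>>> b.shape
(11, 11, 11)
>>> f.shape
(2, 7)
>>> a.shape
(2, 2)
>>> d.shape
(11, 11, 11)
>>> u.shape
(7, 2)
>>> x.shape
(2, 11, 2, 11)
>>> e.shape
(11, 11, 2, 11)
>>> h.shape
(7, 2)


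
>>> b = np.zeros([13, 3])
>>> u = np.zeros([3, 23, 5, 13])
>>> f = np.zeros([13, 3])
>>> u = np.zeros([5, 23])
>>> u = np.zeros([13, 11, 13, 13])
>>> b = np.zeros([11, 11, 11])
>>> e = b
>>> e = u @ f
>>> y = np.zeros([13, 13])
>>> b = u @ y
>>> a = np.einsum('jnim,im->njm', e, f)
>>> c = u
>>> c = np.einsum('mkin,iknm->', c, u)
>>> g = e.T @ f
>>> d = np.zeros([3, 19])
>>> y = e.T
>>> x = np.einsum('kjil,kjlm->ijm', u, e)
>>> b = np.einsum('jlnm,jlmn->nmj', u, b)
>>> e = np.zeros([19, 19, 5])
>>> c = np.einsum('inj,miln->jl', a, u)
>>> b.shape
(13, 13, 13)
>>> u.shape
(13, 11, 13, 13)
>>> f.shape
(13, 3)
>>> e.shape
(19, 19, 5)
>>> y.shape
(3, 13, 11, 13)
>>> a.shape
(11, 13, 3)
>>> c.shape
(3, 13)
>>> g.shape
(3, 13, 11, 3)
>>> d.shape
(3, 19)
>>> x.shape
(13, 11, 3)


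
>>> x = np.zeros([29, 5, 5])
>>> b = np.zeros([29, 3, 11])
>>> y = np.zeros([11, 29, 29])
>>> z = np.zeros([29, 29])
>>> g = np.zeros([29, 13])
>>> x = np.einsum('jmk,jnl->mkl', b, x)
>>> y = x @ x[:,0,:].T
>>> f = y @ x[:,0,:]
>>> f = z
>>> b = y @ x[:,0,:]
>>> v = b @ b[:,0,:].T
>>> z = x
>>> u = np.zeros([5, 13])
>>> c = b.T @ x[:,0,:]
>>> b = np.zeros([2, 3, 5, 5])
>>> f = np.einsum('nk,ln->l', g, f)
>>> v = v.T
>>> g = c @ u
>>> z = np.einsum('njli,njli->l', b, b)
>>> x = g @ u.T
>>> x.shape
(5, 11, 5)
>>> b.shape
(2, 3, 5, 5)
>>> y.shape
(3, 11, 3)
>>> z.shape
(5,)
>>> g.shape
(5, 11, 13)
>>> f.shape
(29,)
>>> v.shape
(3, 11, 3)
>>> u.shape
(5, 13)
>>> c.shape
(5, 11, 5)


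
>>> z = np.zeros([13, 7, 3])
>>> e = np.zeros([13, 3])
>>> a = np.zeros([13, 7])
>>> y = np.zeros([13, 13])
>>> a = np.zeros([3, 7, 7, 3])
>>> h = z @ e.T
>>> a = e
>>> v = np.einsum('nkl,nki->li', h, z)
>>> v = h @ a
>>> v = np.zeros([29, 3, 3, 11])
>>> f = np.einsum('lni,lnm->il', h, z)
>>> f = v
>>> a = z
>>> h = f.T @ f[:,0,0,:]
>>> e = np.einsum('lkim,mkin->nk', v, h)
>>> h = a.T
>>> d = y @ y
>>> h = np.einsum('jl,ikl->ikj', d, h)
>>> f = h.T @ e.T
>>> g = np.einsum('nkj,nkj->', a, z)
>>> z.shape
(13, 7, 3)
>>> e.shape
(11, 3)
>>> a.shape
(13, 7, 3)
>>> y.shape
(13, 13)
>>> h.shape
(3, 7, 13)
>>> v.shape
(29, 3, 3, 11)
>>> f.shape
(13, 7, 11)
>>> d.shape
(13, 13)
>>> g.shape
()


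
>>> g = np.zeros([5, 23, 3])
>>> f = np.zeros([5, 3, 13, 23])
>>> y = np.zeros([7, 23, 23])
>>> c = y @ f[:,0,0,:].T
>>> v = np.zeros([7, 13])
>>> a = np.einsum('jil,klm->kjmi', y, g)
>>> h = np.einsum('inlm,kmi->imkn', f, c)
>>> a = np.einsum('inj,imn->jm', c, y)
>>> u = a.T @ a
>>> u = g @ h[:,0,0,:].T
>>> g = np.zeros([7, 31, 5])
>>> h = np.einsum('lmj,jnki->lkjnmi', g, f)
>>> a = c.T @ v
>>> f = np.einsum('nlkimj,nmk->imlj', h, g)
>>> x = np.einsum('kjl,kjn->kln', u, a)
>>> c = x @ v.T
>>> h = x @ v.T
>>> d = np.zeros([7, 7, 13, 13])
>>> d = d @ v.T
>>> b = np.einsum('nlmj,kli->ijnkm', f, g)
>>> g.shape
(7, 31, 5)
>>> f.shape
(3, 31, 13, 23)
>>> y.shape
(7, 23, 23)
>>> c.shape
(5, 5, 7)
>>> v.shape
(7, 13)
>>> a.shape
(5, 23, 13)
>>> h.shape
(5, 5, 7)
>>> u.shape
(5, 23, 5)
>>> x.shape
(5, 5, 13)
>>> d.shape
(7, 7, 13, 7)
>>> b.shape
(5, 23, 3, 7, 13)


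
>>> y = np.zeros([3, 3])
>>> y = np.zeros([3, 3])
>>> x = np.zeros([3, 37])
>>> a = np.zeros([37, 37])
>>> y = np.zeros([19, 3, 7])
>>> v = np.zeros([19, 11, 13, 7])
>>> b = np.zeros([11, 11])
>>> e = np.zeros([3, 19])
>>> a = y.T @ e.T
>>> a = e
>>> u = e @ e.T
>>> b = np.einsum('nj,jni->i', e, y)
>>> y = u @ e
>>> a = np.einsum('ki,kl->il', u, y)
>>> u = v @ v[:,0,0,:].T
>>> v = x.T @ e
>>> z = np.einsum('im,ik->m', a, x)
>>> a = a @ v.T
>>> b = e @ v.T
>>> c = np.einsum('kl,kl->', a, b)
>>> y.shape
(3, 19)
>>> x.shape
(3, 37)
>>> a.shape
(3, 37)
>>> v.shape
(37, 19)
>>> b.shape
(3, 37)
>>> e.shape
(3, 19)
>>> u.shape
(19, 11, 13, 19)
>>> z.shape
(19,)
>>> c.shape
()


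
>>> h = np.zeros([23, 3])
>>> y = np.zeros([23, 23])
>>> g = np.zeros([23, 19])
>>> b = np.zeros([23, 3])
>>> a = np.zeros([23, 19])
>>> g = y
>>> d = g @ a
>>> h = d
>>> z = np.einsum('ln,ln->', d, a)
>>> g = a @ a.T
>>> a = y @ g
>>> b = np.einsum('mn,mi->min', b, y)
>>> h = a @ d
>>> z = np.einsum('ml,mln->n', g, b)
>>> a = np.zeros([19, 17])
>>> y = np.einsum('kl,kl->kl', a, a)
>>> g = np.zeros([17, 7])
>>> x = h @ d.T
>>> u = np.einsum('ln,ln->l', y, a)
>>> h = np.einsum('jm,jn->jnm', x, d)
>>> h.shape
(23, 19, 23)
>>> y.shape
(19, 17)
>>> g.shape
(17, 7)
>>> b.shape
(23, 23, 3)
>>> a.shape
(19, 17)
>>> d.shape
(23, 19)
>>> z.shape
(3,)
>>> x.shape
(23, 23)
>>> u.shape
(19,)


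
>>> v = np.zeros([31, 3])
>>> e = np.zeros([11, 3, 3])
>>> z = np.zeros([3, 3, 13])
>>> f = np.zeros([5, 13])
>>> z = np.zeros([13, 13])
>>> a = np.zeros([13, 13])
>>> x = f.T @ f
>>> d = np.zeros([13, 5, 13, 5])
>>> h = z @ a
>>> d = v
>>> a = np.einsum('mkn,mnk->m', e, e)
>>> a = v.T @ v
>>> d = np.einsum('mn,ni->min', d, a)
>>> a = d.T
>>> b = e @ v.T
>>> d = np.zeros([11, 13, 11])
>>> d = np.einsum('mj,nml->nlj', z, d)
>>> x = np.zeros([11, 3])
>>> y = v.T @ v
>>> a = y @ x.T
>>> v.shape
(31, 3)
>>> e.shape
(11, 3, 3)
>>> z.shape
(13, 13)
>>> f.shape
(5, 13)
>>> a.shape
(3, 11)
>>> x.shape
(11, 3)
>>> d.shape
(11, 11, 13)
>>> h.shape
(13, 13)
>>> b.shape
(11, 3, 31)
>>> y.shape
(3, 3)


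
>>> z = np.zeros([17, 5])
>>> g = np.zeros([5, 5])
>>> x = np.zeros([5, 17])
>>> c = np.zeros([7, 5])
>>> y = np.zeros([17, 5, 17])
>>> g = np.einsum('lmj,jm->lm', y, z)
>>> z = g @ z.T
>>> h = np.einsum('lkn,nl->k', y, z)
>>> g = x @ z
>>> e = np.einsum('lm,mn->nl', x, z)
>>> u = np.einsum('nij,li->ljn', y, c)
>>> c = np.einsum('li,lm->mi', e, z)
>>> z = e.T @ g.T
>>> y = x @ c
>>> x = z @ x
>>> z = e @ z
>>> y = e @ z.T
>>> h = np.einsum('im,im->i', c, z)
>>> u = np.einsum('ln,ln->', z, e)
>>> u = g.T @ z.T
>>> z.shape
(17, 5)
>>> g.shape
(5, 17)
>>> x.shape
(5, 17)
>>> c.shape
(17, 5)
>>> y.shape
(17, 17)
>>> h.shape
(17,)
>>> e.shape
(17, 5)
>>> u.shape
(17, 17)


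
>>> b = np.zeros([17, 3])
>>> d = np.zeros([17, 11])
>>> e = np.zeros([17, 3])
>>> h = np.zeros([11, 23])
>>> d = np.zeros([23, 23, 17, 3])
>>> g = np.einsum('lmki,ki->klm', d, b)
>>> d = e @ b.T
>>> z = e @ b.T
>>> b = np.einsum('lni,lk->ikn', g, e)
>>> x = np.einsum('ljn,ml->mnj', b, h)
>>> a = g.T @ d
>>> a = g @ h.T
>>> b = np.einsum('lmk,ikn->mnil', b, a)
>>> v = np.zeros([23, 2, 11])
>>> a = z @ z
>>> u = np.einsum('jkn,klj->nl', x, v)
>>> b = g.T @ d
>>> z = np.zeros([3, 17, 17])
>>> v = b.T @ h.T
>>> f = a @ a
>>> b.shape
(23, 23, 17)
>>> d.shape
(17, 17)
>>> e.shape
(17, 3)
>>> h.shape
(11, 23)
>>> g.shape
(17, 23, 23)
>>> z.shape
(3, 17, 17)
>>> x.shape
(11, 23, 3)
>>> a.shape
(17, 17)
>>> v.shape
(17, 23, 11)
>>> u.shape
(3, 2)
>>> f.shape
(17, 17)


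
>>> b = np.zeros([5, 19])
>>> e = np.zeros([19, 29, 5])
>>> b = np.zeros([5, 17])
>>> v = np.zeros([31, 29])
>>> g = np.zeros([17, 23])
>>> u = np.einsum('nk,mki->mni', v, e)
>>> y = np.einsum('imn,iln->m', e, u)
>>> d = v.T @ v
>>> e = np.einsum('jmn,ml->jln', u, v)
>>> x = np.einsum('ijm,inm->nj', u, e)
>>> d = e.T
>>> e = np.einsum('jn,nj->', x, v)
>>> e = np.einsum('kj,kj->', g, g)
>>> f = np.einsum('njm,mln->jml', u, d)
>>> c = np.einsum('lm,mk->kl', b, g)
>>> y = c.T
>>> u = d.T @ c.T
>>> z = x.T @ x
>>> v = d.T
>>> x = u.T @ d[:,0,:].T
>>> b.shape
(5, 17)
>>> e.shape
()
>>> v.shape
(19, 29, 5)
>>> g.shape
(17, 23)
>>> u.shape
(19, 29, 23)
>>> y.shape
(5, 23)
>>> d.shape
(5, 29, 19)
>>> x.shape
(23, 29, 5)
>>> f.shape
(31, 5, 29)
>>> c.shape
(23, 5)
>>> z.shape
(31, 31)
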